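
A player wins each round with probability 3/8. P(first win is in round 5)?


Geometric: P(X=5) = (1-p)^(k-1)×p = (5/8)^4×3/8 = 1875/32768

P(X=5) = 1875/32768 ≈ 5.72%


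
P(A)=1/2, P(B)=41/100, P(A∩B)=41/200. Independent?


P(A)×P(B) = 41/200
P(A∩B) = 41/200
Equal ✓ → Independent

Yes, independent


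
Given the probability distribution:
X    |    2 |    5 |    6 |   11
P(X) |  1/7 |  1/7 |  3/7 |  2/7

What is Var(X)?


E[X] = 47/7
E[X²] = 379/7
Var(X) = E[X²] - (E[X])² = 379/7 - 2209/49 = 444/49

Var(X) = 444/49 ≈ 9.0612


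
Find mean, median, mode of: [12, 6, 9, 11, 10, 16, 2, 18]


Sorted: [2, 6, 9, 10, 11, 12, 16, 18]
Mean = 84/8 = 21/2
Median = 21/2
Freq: {12: 1, 6: 1, 9: 1, 11: 1, 10: 1, 16: 1, 2: 1, 18: 1}
Mode: No mode

Mean=21/2, Median=21/2, Mode=No mode


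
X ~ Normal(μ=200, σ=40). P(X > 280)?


z = (280-200)/40 = 2.0
P(X > 280) = 1 - P(Z ≤ 2.0) = 1 - 0.9772 = 0.0228

P(X > 280) ≈ 0.0228


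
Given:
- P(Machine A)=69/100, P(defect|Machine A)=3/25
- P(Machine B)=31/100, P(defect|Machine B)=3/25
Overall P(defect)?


P(B) = Σ P(B|Aᵢ)×P(Aᵢ)
  3/25×69/100 = 207/2500
  3/25×31/100 = 93/2500
Sum = 3/25

P(defect) = 3/25 ≈ 12.00%


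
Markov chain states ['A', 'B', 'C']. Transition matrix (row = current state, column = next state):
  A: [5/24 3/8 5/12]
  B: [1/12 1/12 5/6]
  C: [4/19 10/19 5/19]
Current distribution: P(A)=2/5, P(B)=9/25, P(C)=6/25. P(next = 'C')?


P(next=C) = Σᵢ P(now=i)×P(i→C)
= 2/5×5/12 + 9/25×5/6 + 6/25×5/19
= 1/6 + 3/10 + 6/95 = 151/285

P = 151/285 ≈ 0.5298


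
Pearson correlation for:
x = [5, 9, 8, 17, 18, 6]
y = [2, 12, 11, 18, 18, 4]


n=6, Σx=63, Σy=65, Σxy=860, Σx²=819, Σy²=933
r = (6×860 - 63×65)/√((6×819 - 63²)(6×933 - 65²))
= 1065/√(945×1373) = 1065/√1297485 ≈ 1065/1139.0720 ≈ 0.9350

r ≈ 0.9350


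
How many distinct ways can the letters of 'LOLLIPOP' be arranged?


Letters: 8, freq: {'L': 3, 'O': 2, 'I': 1, 'P': 2}
8!/(3!×2!×1!×2!) = 40320/24 = 1680

1680


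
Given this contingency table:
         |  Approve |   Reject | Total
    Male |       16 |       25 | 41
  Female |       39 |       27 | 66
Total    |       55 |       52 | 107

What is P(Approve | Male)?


P(Approve | Male) = 16/(16+25) = 16/41

P(Approve|Male) = 16/41 ≈ 39.02%


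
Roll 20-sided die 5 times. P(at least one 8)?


P(no 8)^5 = (19/20)^5 = 2476099/3200000
P(≥1) = 1 - 2476099/3200000 = 723901/3200000

P = 723901/3200000 ≈ 22.62%


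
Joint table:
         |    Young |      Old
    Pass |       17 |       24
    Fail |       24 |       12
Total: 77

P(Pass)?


P(Pass) = (17+24)/77 = 41/77

P(Pass) = 41/77 ≈ 53.25%


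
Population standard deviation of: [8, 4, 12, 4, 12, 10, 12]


Mean = 62/7
  (8-62/7)²=36/49
  (4-62/7)²=1156/49
  (12-62/7)²=484/49
  (4-62/7)²=1156/49
  (12-62/7)²=484/49
  (10-62/7)²=64/49
  (12-62/7)²=484/49
Σ(x-μ)² = 552/7
σ² = (552/7)/7 = 552/49

σ = √(552/49) ≈ 3.3564


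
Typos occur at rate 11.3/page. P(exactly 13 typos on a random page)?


Poisson(λ=11.3): P(X=13) = e^(-λ)×λ^k/k!
= e^(-11.3) × 11.3^13 / 13!
≈ 1.237292426e-05 × 4.89801110322e+13 / 6227020800 ≈ 0.097322

P(X=13) ≈ 0.097322 ≈ 9.73%


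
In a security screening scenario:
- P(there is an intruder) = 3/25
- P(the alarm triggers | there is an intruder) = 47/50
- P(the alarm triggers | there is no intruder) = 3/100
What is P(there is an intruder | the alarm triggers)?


Using Bayes' theorem:
P(A|B) = P(B|A)·P(A) / P(B)

P(the alarm triggers) = 47/50 × 3/25 + 3/100 × 22/25
= 141/1250 + 33/1250 = 87/625

P(there is an intruder|the alarm triggers) = (141/1250) / (87/625) = 47/58

P(there is an intruder|the alarm triggers) = 47/58 ≈ 81.03%


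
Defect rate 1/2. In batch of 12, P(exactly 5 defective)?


Binomial: P(X=5) = C(12,5)×p^5×(1-p)^7
= 792 × 1/32 × 1/128 = 99/512

P(X=5) = 99/512 ≈ 19.34%


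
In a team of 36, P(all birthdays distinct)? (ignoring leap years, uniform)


P(all different) = Π(365-i)/365 for i=0..35
= (365/365)×(364/365)×...×(330/365)
= 0.167818

P ≈ 0.1678 ≈ 16.78%


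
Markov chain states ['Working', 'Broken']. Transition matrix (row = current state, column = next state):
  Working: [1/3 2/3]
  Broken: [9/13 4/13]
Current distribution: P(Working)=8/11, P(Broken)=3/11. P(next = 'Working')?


P(next=Working) = Σᵢ P(now=i)×P(i→Working)
= 8/11×1/3 + 3/11×9/13
= 8/33 + 27/143 = 185/429

P = 185/429 ≈ 0.4312


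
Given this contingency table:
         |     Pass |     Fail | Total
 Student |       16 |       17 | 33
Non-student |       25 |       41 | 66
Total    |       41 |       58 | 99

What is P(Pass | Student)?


P(Pass | Student) = 16/(16+17) = 16/33

P(Pass|Student) = 16/33 ≈ 48.48%


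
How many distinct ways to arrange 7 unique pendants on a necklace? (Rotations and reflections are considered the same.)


Free circular arrangements: rotations and reflections both identified.
(n-1)!/2 = 6!/2 = 720/2 = 360

360


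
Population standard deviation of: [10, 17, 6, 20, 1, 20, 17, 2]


Mean = 93/8
  (10-93/8)²=169/64
  (17-93/8)²=1849/64
  (6-93/8)²=2025/64
  (20-93/8)²=4489/64
  (1-93/8)²=7225/64
  (20-93/8)²=4489/64
  (17-93/8)²=1849/64
  (2-93/8)²=5929/64
Σ(x-μ)² = 3503/8
σ² = (3503/8)/8 = 3503/64

σ = √(3503/64) ≈ 7.3983


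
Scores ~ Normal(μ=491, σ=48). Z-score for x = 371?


z = (x - μ)/σ = (371 - 491)/48 = -2.5

z = -2.5


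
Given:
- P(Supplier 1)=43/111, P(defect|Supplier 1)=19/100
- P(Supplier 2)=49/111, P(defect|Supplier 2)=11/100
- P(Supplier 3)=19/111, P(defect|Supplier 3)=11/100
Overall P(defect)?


P(B) = Σ P(B|Aᵢ)×P(Aᵢ)
  19/100×43/111 = 817/11100
  11/100×49/111 = 539/11100
  11/100×19/111 = 209/11100
Sum = 313/2220

P(defect) = 313/2220 ≈ 14.10%


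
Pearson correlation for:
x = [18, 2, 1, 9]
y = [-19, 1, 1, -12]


n=4, Σx=30, Σy=-29, Σxy=-447, Σx²=410, Σy²=507
r = (4×(-447) - 30×(-29))/√((4×410 - 30²)(4×507 - (-29)²))
= -918/√(740×1187) = -918/√878380 ≈ -918/937.2193 ≈ -0.9795

r ≈ -0.9795


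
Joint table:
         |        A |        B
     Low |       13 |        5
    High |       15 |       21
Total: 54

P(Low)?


P(Low) = (13+5)/54 = 18/54 = 1/3

P(Low) = 1/3 ≈ 33.33%


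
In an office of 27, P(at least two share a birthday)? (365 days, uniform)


P(all different) = Π(365-i)/365 for i=0..26
= 0.373141
P(match) = 1 - 0.373141 = 0.626859

P ≈ 0.6269 ≈ 62.69%


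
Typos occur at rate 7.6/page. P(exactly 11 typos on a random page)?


Poisson(λ=7.6): P(X=11) = e^(-λ)×λ^k/k!
= e^(-7.6) × 7.6^11 / 11!
≈ 0.0005004514334 × 4885955588.58 / 39916800 ≈ 0.061257

P(X=11) ≈ 0.061257 ≈ 6.13%


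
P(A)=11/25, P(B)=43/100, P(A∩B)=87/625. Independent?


P(A)×P(B) = 473/2500
P(A∩B) = 87/625
Not equal → NOT independent

No, not independent


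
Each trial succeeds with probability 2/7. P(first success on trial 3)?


Geometric: P(X=3) = (1-p)^(k-1)×p = (5/7)^2×2/7 = 50/343

P(X=3) = 50/343 ≈ 14.58%


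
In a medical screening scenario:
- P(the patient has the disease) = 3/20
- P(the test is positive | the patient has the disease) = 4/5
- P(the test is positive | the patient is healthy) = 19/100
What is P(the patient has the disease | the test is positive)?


Using Bayes' theorem:
P(A|B) = P(B|A)·P(A) / P(B)

P(the test is positive) = 4/5 × 3/20 + 19/100 × 17/20
= 3/25 + 323/2000 = 563/2000

P(the patient has the disease|the test is positive) = (3/25) / (563/2000) = 240/563

P(the patient has the disease|the test is positive) = 240/563 ≈ 42.63%


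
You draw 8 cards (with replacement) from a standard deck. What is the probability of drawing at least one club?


P(not a club) = 39/52 = 3/4
P(none in 8 draws) = (3/4)^8 = 6561/65536
P(≥1 club) = 1 - 6561/65536 = 58975/65536

P = 58975/65536 ≈ 89.99%


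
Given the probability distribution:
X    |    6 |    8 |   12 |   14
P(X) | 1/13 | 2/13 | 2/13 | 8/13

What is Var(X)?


E[X] = 158/13
E[X²] = 2020/13
Var(X) = E[X²] - (E[X])² = 2020/13 - 24964/169 = 1296/169

Var(X) = 1296/169 ≈ 7.6686


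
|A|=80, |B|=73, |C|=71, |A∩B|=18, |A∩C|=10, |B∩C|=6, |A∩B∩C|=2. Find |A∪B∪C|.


|A∪B∪C| = 80+73+71-18-10-6+2 = 192

|A∪B∪C| = 192


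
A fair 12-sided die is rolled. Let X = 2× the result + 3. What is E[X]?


E[die] = (1+12)/2 = 13/2
E[X] = 2×13/2 + 3 = 16

E[X] = 16


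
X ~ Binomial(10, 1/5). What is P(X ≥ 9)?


P(X ≥ 9) = Σ P(X=i) for i=9..10
P(X=9) = 8/1953125
P(X=10) = 1/9765625
Sum = 41/9765625

P(X ≥ 9) = 41/9765625 ≈ 0.00%


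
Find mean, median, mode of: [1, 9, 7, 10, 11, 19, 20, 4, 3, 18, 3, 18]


Sorted: [1, 3, 3, 4, 7, 9, 10, 11, 18, 18, 19, 20]
Mean = 123/12 = 41/4
Median = 19/2
Freq: {1: 1, 9: 1, 7: 1, 10: 1, 11: 1, 19: 1, 20: 1, 4: 1, 3: 2, 18: 2}
Mode: [3, 18]

Mean=41/4, Median=19/2, Mode=[3, 18]


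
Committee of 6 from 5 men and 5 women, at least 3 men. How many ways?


Count by #men:
  3M,3W: C(5,3)×C(5,3)=100
  4M,2W: C(5,4)×C(5,2)=50
  5M,1W: C(5,5)×C(5,1)=5
Total = 155

155


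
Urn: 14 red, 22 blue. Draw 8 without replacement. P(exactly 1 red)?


Hypergeometric: C(14,1)×C(22,7)/C(36,8)
= 14×170544/30260340 = 1064/13485

P(X=1) = 1064/13485 ≈ 7.89%


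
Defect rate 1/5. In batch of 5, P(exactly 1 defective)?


Binomial: P(X=1) = C(5,1)×p^1×(1-p)^4
= 5 × 1/5 × 256/625 = 256/625

P(X=1) = 256/625 ≈ 40.96%


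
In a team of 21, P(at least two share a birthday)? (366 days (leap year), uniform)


P(all different) = Π(366-i)/366 for i=0..20
= 0.557221
P(match) = 1 - 0.557221 = 0.442779

P ≈ 0.4428 ≈ 44.28%


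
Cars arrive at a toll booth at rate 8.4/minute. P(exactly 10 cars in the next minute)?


Poisson(λ=8.4): P(X=10) = e^(-λ)×λ^k/k!
= e^(-8.4) × 8.4^10 / 10!
≈ 0.0002248673242 × 1749012287.66 / 3628800 ≈ 0.108382

P(X=10) ≈ 0.108382 ≈ 10.84%


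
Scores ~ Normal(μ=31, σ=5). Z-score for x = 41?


z = (x - μ)/σ = (41 - 31)/5 = 2.0

z = 2.0


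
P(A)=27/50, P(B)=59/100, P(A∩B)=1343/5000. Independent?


P(A)×P(B) = 1593/5000
P(A∩B) = 1343/5000
Not equal → NOT independent

No, not independent


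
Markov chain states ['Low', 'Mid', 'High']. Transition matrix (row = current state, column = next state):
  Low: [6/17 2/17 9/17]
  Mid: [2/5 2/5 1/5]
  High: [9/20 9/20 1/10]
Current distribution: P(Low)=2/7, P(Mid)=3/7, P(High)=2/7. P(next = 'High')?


P(next=High) = Σᵢ P(now=i)×P(i→High)
= 2/7×9/17 + 3/7×1/5 + 2/7×1/10
= 18/119 + 3/35 + 1/35 = 158/595

P = 158/595 ≈ 0.2655


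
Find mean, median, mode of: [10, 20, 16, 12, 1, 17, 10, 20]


Sorted: [1, 10, 10, 12, 16, 17, 20, 20]
Mean = 106/8 = 53/4
Median = 14
Freq: {10: 2, 20: 2, 16: 1, 12: 1, 1: 1, 17: 1}
Mode: [10, 20]

Mean=53/4, Median=14, Mode=[10, 20]


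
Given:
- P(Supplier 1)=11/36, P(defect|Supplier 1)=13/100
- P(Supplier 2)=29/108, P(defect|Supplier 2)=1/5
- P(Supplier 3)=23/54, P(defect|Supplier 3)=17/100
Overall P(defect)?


P(B) = Σ P(B|Aᵢ)×P(Aᵢ)
  13/100×11/36 = 143/3600
  1/5×29/108 = 29/540
  17/100×23/54 = 391/5400
Sum = 199/1200

P(defect) = 199/1200 ≈ 16.58%


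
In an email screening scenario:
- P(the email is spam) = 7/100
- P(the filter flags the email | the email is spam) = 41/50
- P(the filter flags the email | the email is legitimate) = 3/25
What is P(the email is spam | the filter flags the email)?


Using Bayes' theorem:
P(A|B) = P(B|A)·P(A) / P(B)

P(the filter flags the email) = 41/50 × 7/100 + 3/25 × 93/100
= 287/5000 + 279/2500 = 169/1000

P(the email is spam|the filter flags the email) = (287/5000) / (169/1000) = 287/845

P(the email is spam|the filter flags the email) = 287/845 ≈ 33.96%


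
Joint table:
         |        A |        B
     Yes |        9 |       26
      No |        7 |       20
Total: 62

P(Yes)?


P(Yes) = (9+26)/62 = 35/62

P(Yes) = 35/62 ≈ 56.45%


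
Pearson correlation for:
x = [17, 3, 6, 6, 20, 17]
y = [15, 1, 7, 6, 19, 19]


n=6, Σx=69, Σy=67, Σxy=1039, Σx²=1059, Σy²=1033
r = (6×1039 - 69×67)/√((6×1059 - 69²)(6×1033 - 67²))
= 1611/√(1593×1709) = 1611/√2722437 ≈ 1611/1649.9809 ≈ 0.9764

r ≈ 0.9764


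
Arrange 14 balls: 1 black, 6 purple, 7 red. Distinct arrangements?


14!/(1!×6!×7!) = 24024

24024


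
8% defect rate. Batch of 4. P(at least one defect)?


P(all good) = (23/25)^4 = 279841/390625
P(≥1 defect) = 110784/390625

P = 110784/390625 ≈ 28.36%


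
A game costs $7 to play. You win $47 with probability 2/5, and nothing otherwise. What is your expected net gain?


E[gain] = (47-7)×2/5 + (-7)×3/5
= 16 - 21/5 = 59/5

Expected net gain = $59/5 ≈ $11.80


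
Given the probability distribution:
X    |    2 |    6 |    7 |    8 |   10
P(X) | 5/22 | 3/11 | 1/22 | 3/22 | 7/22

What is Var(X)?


E[X] = 147/22
E[X²] = 107/2
Var(X) = E[X²] - (E[X])² = 107/2 - 21609/484 = 4285/484

Var(X) = 4285/484 ≈ 8.8533


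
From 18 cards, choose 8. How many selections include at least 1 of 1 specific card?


Complement: C(18,8) - C(17,8) = 43758 - 24310 = 19448

19448


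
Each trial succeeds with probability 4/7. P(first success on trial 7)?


Geometric: P(X=7) = (1-p)^(k-1)×p = (3/7)^6×4/7 = 2916/823543

P(X=7) = 2916/823543 ≈ 0.35%


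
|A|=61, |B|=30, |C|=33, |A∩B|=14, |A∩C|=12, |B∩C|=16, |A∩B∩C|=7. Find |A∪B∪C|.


|A∪B∪C| = 61+30+33-14-12-16+7 = 89

|A∪B∪C| = 89


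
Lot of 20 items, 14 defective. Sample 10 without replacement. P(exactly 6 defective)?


Hypergeometric: C(14,6)×C(6,4)/C(20,10)
= 3003×15/184756 = 315/1292

P(X=6) = 315/1292 ≈ 24.38%


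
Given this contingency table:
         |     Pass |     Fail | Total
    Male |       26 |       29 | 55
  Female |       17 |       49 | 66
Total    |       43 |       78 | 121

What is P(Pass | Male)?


P(Pass | Male) = 26/(26+29) = 26/55

P(Pass|Male) = 26/55 ≈ 47.27%


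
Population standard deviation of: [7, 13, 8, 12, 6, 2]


Mean = 48/6 = 8
  (7-8)²=1
  (13-8)²=25
  (8-8)²=0
  (12-8)²=16
  (6-8)²=4
  (2-8)²=36
Σ(x-μ)² = 82
σ² = 82/6 = 41/3

σ = √(41/3) ≈ 3.6968


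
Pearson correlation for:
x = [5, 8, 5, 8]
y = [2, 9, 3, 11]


n=4, Σx=26, Σy=25, Σxy=185, Σx²=178, Σy²=215
r = (4×185 - 26×25)/√((4×178 - 26²)(4×215 - 25²))
= 90/√(36×235) = 90/√8460 ≈ 90/91.9783 ≈ 0.9785

r ≈ 0.9785


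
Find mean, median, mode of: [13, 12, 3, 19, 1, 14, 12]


Sorted: [1, 3, 12, 12, 13, 14, 19]
Mean = 74/7
Median = 12
Freq: {13: 1, 12: 2, 3: 1, 19: 1, 1: 1, 14: 1}
Mode: [12]

Mean=74/7, Median=12, Mode=12


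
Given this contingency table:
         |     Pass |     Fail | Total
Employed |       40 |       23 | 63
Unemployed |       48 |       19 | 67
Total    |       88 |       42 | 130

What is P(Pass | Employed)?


P(Pass | Employed) = 40/(40+23) = 40/63

P(Pass|Employed) = 40/63 ≈ 63.49%


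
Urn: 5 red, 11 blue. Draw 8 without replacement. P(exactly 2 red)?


Hypergeometric: C(5,2)×C(11,6)/C(16,8)
= 10×462/12870 = 14/39

P(X=2) = 14/39 ≈ 35.90%


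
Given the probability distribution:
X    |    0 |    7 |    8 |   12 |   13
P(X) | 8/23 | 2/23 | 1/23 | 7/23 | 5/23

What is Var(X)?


E[X] = 171/23
E[X²] = 2015/23
Var(X) = E[X²] - (E[X])² = 2015/23 - 29241/529 = 17104/529

Var(X) = 17104/529 ≈ 32.3327


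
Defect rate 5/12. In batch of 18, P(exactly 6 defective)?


Binomial: P(X=6) = C(18,6)×p^6×(1-p)^12
= 18564 × 15625/2985984 × 13841287201/8916100448256 = 334569864061671875/2218611106740436992

P(X=6) = 334569864061671875/2218611106740436992 ≈ 15.08%


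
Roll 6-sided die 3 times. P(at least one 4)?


P(no 4)^3 = (5/6)^3 = 125/216
P(≥1) = 1 - 125/216 = 91/216

P = 91/216 ≈ 42.13%


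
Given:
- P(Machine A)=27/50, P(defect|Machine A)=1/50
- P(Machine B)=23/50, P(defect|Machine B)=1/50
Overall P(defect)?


P(B) = Σ P(B|Aᵢ)×P(Aᵢ)
  1/50×27/50 = 27/2500
  1/50×23/50 = 23/2500
Sum = 1/50

P(defect) = 1/50 ≈ 2.00%


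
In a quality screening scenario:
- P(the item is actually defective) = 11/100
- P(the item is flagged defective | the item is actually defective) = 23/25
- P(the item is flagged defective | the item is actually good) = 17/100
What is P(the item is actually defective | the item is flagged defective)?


Using Bayes' theorem:
P(A|B) = P(B|A)·P(A) / P(B)

P(the item is flagged defective) = 23/25 × 11/100 + 17/100 × 89/100
= 253/2500 + 1513/10000 = 101/400

P(the item is actually defective|the item is flagged defective) = (253/2500) / (101/400) = 1012/2525

P(the item is actually defective|the item is flagged defective) = 1012/2525 ≈ 40.08%


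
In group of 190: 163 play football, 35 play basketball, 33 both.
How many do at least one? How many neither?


|A∪B| = 163+35-33 = 165
Neither = 190-165 = 25

At least one: 165; Neither: 25


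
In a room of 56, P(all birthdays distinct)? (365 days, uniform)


P(all different) = Π(365-i)/365 for i=0..55
= (365/365)×(364/365)×...×(310/365)
= 0.011668

P ≈ 0.0117 ≈ 1.17%


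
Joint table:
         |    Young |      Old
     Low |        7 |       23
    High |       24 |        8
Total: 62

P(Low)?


P(Low) = (7+23)/62 = 30/62 = 15/31

P(Low) = 15/31 ≈ 48.39%


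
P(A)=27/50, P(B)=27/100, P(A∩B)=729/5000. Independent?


P(A)×P(B) = 729/5000
P(A∩B) = 729/5000
Equal ✓ → Independent

Yes, independent


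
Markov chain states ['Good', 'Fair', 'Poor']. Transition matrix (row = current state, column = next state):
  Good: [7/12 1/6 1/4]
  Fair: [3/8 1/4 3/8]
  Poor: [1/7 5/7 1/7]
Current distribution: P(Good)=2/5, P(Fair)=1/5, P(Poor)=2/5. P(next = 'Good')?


P(next=Good) = Σᵢ P(now=i)×P(i→Good)
= 2/5×7/12 + 1/5×3/8 + 2/5×1/7
= 7/30 + 3/40 + 2/35 = 307/840

P = 307/840 ≈ 0.3655


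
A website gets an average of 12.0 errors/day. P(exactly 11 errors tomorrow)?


Poisson(λ=12.0): P(X=11) = e^(-λ)×λ^k/k!
= e^(-12.0) × 12.0^11 / 11!
≈ 6.144212353e-06 × 743008370688 / 39916800 ≈ 0.114368

P(X=11) ≈ 0.114368 ≈ 11.44%


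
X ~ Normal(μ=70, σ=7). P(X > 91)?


z = (91-70)/7 = 3.0
P(X > 91) = 1 - P(Z ≤ 3.0) = 1 - 0.9987 = 0.0013

P(X > 91) ≈ 0.0013


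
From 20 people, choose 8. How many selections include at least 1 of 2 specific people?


Complement: C(20,8) - C(18,8) = 125970 - 43758 = 82212

82212


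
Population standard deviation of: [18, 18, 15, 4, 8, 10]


Mean = 73/6
  (18-73/6)²=1225/36
  (18-73/6)²=1225/36
  (15-73/6)²=289/36
  (4-73/6)²=2401/36
  (8-73/6)²=625/36
  (10-73/6)²=169/36
Σ(x-μ)² = 989/6
σ² = (989/6)/6 = 989/36

σ = √(989/36) ≈ 5.2414


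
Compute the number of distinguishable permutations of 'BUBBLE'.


Letters: 6, freq: {'B': 3, 'U': 1, 'L': 1, 'E': 1}
6!/(3!×1!×1!×1!) = 720/6 = 120

120


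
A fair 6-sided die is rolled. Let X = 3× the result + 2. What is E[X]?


E[die] = (1+6)/2 = 7/2
E[X] = 3×7/2 + 2 = 25/2

E[X] = 25/2


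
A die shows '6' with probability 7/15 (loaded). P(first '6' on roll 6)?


Geometric: P(X=6) = (1-p)^(k-1)×p = (8/15)^5×7/15 = 229376/11390625

P(X=6) = 229376/11390625 ≈ 2.01%


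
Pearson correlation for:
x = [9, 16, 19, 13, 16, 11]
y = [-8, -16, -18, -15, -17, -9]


n=6, Σx=84, Σy=-83, Σxy=-1236, Σx²=1244, Σy²=1239
r = (6×(-1236) - 84×(-83))/√((6×1244 - 84²)(6×1239 - (-83)²))
= -444/√(408×545) = -444/√222360 ≈ -444/471.5506 ≈ -0.9416

r ≈ -0.9416


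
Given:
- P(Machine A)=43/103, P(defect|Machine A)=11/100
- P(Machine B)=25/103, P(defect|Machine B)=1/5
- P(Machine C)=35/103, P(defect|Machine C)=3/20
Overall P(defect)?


P(B) = Σ P(B|Aᵢ)×P(Aᵢ)
  11/100×43/103 = 473/10300
  1/5×25/103 = 5/103
  3/20×35/103 = 21/412
Sum = 749/5150

P(defect) = 749/5150 ≈ 14.54%


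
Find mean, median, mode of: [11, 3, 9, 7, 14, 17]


Sorted: [3, 7, 9, 11, 14, 17]
Mean = 61/6
Median = 10
Freq: {11: 1, 3: 1, 9: 1, 7: 1, 14: 1, 17: 1}
Mode: No mode

Mean=61/6, Median=10, Mode=No mode


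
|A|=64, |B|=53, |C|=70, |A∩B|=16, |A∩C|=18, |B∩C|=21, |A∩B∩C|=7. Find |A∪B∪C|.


|A∪B∪C| = 64+53+70-16-18-21+7 = 139

|A∪B∪C| = 139


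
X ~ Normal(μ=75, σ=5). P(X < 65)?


z = (65-75)/5 = -2.0
P(Z < -2.0) = 0.0228

P(X < 65) ≈ 0.0228


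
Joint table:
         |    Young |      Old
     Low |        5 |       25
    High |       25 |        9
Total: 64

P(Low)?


P(Low) = (5+25)/64 = 30/64 = 15/32

P(Low) = 15/32 ≈ 46.88%


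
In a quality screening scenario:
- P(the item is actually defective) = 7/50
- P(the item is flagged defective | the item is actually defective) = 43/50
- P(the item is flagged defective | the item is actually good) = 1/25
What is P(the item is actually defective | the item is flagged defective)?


Using Bayes' theorem:
P(A|B) = P(B|A)·P(A) / P(B)

P(the item is flagged defective) = 43/50 × 7/50 + 1/25 × 43/50
= 301/2500 + 43/1250 = 387/2500

P(the item is actually defective|the item is flagged defective) = (301/2500) / (387/2500) = 7/9

P(the item is actually defective|the item is flagged defective) = 7/9 ≈ 77.78%


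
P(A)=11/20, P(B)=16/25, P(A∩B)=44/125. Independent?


P(A)×P(B) = 44/125
P(A∩B) = 44/125
Equal ✓ → Independent

Yes, independent


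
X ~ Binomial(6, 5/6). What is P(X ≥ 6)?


P(X ≥ 6) = Σ P(X=i) for i=6..6
P(X=6) = 15625/46656
Sum = 15625/46656

P(X ≥ 6) = 15625/46656 ≈ 33.49%


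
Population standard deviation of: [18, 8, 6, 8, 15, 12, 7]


Mean = 74/7
  (18-74/7)²=2704/49
  (8-74/7)²=324/49
  (6-74/7)²=1024/49
  (8-74/7)²=324/49
  (15-74/7)²=961/49
  (12-74/7)²=100/49
  (7-74/7)²=625/49
Σ(x-μ)² = 866/7
σ² = (866/7)/7 = 866/49

σ = √(866/49) ≈ 4.2040


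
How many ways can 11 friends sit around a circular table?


Circular arrangements of 11 distinct objects: fix one position to break rotational symmetry.
(n-1)! = 10! = 3628800

3628800


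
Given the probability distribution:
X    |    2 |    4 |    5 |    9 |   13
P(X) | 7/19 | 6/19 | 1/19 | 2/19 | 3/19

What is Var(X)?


E[X] = 100/19
E[X²] = 818/19
Var(X) = E[X²] - (E[X])² = 818/19 - 10000/361 = 5542/361

Var(X) = 5542/361 ≈ 15.3518


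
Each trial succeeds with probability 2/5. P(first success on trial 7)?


Geometric: P(X=7) = (1-p)^(k-1)×p = (3/5)^6×2/5 = 1458/78125

P(X=7) = 1458/78125 ≈ 1.87%


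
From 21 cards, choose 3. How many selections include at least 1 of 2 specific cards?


Complement: C(21,3) - C(19,3) = 1330 - 969 = 361

361


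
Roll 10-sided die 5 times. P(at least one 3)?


P(no 3)^5 = (9/10)^5 = 59049/100000
P(≥1) = 1 - 59049/100000 = 40951/100000

P = 40951/100000 ≈ 40.95%


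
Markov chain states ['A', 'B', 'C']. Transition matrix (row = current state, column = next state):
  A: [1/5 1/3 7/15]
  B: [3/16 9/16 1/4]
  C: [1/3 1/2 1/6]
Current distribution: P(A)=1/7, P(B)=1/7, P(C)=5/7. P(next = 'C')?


P(next=C) = Σᵢ P(now=i)×P(i→C)
= 1/7×7/15 + 1/7×1/4 + 5/7×1/6
= 1/15 + 1/28 + 5/42 = 31/140

P = 31/140 ≈ 0.2214


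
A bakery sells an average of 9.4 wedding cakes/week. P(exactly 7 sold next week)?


Poisson(λ=9.4): P(X=7) = e^(-λ)×λ^k/k!
= e^(-9.4) × 9.4^7 / 7!
≈ 8.272406556e-05 × 6484775.94193 / 5040 ≈ 0.106438

P(X=7) ≈ 0.106438 ≈ 10.64%


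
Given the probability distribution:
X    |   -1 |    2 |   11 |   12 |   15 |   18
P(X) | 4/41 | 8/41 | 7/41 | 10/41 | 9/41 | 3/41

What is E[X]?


E[X] = Σ x·P(X=x)
= (-1)×(4/41) + (2)×(8/41) + (11)×(7/41) + (12)×(10/41) + (15)×(9/41) + (18)×(3/41)
= 398/41

E[X] = 398/41


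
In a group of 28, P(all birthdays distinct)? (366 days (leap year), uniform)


P(all different) = Π(366-i)/366 for i=0..27
= (366/366)×(365/366)×...×(339/366)
= 0.346570

P ≈ 0.3466 ≈ 34.66%


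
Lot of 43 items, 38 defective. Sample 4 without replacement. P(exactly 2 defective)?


Hypergeometric: C(38,2)×C(5,2)/C(43,4)
= 703×10/123410 = 703/12341

P(X=2) = 703/12341 ≈ 5.70%


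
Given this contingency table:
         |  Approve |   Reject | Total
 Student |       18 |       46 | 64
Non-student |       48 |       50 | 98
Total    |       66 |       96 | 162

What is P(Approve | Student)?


P(Approve | Student) = 18/(18+46) = 18/64 = 9/32

P(Approve|Student) = 9/32 ≈ 28.12%


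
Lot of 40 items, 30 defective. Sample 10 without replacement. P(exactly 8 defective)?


Hypergeometric: C(30,8)×C(10,2)/C(40,10)
= 5852925×45/847660528 = 20260125/65204656

P(X=8) = 20260125/65204656 ≈ 31.07%


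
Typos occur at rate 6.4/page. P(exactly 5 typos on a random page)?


Poisson(λ=6.4): P(X=5) = e^(-λ)×λ^k/k!
= e^(-6.4) × 6.4^5 / 5!
≈ 0.001661557273 × 10737.41824 / 120 ≈ 0.148674

P(X=5) ≈ 0.148674 ≈ 14.87%


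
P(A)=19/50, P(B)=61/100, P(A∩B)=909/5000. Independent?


P(A)×P(B) = 1159/5000
P(A∩B) = 909/5000
Not equal → NOT independent

No, not independent


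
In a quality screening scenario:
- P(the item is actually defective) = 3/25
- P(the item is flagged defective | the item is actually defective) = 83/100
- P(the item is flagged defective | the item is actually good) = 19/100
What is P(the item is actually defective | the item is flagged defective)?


Using Bayes' theorem:
P(A|B) = P(B|A)·P(A) / P(B)

P(the item is flagged defective) = 83/100 × 3/25 + 19/100 × 22/25
= 249/2500 + 209/1250 = 667/2500

P(the item is actually defective|the item is flagged defective) = (249/2500) / (667/2500) = 249/667

P(the item is actually defective|the item is flagged defective) = 249/667 ≈ 37.33%


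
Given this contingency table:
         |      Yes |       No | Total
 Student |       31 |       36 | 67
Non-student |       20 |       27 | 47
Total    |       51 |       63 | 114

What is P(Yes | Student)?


P(Yes | Student) = 31/(31+36) = 31/67

P(Yes|Student) = 31/67 ≈ 46.27%


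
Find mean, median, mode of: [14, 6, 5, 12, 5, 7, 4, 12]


Sorted: [4, 5, 5, 6, 7, 12, 12, 14]
Mean = 65/8
Median = 13/2
Freq: {14: 1, 6: 1, 5: 2, 12: 2, 7: 1, 4: 1}
Mode: [5, 12]

Mean=65/8, Median=13/2, Mode=[5, 12]


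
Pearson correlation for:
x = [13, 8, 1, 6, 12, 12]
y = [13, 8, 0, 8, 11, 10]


n=6, Σx=52, Σy=50, Σxy=533, Σx²=558, Σy²=518
r = (6×533 - 52×50)/√((6×558 - 52²)(6×518 - 50²))
= 598/√(644×608) = 598/√391552 ≈ 598/625.7412 ≈ 0.9557

r ≈ 0.9557


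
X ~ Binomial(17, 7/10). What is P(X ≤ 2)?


P(X ≤ 2) = Σ P(X=i) for i=0..2
P(X=0) = 129140163/100000000000000000
P(X=1) = 5122559799/100000000000000000
P(X=2) = 11952639531/12500000000000000
Sum = 10087281621/10000000000000000

P(X ≤ 2) = 10087281621/10000000000000000 ≈ 0.00%


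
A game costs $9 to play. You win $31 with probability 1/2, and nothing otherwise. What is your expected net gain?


E[gain] = (31-9)×1/2 + (-9)×1/2
= 11 - 9/2 = 13/2

Expected net gain = $13/2 ≈ $6.50


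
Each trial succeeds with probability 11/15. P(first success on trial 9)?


Geometric: P(X=9) = (1-p)^(k-1)×p = (4/15)^8×11/15 = 720896/38443359375

P(X=9) = 720896/38443359375 ≈ 0.00%


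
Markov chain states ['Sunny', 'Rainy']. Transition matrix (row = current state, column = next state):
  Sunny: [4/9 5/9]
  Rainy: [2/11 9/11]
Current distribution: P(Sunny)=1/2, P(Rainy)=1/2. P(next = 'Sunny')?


P(next=Sunny) = Σᵢ P(now=i)×P(i→Sunny)
= 1/2×4/9 + 1/2×2/11
= 2/9 + 1/11 = 31/99

P = 31/99 ≈ 0.3131


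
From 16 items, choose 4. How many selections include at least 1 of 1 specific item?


Complement: C(16,4) - C(15,4) = 1820 - 1365 = 455

455


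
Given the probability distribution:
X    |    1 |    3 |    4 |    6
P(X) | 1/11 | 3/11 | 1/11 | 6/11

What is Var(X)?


E[X] = 50/11
E[X²] = 260/11
Var(X) = E[X²] - (E[X])² = 260/11 - 2500/121 = 360/121

Var(X) = 360/121 ≈ 2.9752


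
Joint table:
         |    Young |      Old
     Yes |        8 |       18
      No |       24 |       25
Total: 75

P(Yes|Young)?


P(Yes|Young) = 8/(8+24) = 8/32 = 1/4

P = 1/4 ≈ 25.00%


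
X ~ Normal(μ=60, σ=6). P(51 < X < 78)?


z₁=(51-60)/6=-1.5, z₂=(78-60)/6=3.0
P = Φ(3.0) - Φ(-1.5) = 0.998650 - 0.066807 = 0.931843 ≈ 0.9318

P(51 < X < 78) ≈ 0.9318


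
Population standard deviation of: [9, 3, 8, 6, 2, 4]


Mean = 32/6 = 16/3
  (9-16/3)²=121/9
  (3-16/3)²=49/9
  (8-16/3)²=64/9
  (6-16/3)²=4/9
  (2-16/3)²=100/9
  (4-16/3)²=16/9
Σ(x-μ)² = 118/3
σ² = (118/3)/6 = 59/9

σ = √(59/9) ≈ 2.5604


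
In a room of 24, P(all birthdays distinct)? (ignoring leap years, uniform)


P(all different) = Π(365-i)/365 for i=0..23
= (365/365)×(364/365)×...×(342/365)
= 0.461656

P ≈ 0.4617 ≈ 46.17%


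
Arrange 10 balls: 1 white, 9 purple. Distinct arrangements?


10!/(1!×9!) = 10

10


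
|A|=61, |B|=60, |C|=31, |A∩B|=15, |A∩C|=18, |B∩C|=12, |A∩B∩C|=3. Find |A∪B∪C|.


|A∪B∪C| = 61+60+31-15-18-12+3 = 110

|A∪B∪C| = 110


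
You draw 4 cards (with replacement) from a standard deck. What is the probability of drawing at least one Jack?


P(not a Jack) = 48/52 = 12/13
P(none in 4 draws) = (12/13)^4 = 20736/28561
P(≥1 Jack) = 1 - 20736/28561 = 7825/28561

P = 7825/28561 ≈ 27.40%


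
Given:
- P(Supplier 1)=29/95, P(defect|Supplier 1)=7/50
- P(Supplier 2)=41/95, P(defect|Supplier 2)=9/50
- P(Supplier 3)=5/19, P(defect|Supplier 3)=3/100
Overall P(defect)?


P(B) = Σ P(B|Aᵢ)×P(Aᵢ)
  7/50×29/95 = 203/4750
  9/50×41/95 = 369/4750
  3/100×5/19 = 3/380
Sum = 1219/9500

P(defect) = 1219/9500 ≈ 12.83%


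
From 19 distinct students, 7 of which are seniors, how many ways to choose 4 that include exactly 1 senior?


Choose 1 of the 7 seniors and 3 of the other 12 students:
C(7,1)×C(12,3) = 7×220 = 1540

1540


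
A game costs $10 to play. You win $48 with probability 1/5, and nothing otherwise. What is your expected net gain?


E[gain] = (48-10)×1/5 + (-10)×4/5
= 38/5 - 8 = -2/5

Expected net gain = $-2/5 ≈ $-0.40


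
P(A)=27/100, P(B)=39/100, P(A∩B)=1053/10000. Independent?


P(A)×P(B) = 1053/10000
P(A∩B) = 1053/10000
Equal ✓ → Independent

Yes, independent


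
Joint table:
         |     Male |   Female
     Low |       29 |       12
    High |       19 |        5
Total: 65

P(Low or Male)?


P(Low∨Male) = P(Low) + P(Male) - P(Low∧Male)
= (41 + 48 - 29)/65 = 60/65 = 12/13

P = 12/13 ≈ 92.31%


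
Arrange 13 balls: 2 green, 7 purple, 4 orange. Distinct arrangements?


13!/(2!×7!×4!) = 25740

25740


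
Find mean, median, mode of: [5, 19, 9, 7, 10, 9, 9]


Sorted: [5, 7, 9, 9, 9, 10, 19]
Mean = 68/7
Median = 9
Freq: {5: 1, 19: 1, 9: 3, 7: 1, 10: 1}
Mode: [9]

Mean=68/7, Median=9, Mode=9


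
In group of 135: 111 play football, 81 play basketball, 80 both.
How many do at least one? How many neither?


|A∪B| = 111+81-80 = 112
Neither = 135-112 = 23

At least one: 112; Neither: 23


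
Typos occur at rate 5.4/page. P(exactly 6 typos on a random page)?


Poisson(λ=5.4): P(X=6) = e^(-λ)×λ^k/k!
= e^(-5.4) × 5.4^6 / 6!
≈ 0.004516580943 × 24794.911296 / 720 ≈ 0.155539

P(X=6) ≈ 0.155539 ≈ 15.55%


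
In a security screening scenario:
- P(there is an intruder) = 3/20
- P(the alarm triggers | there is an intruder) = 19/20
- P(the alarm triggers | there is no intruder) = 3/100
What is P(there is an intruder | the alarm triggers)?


Using Bayes' theorem:
P(A|B) = P(B|A)·P(A) / P(B)

P(the alarm triggers) = 19/20 × 3/20 + 3/100 × 17/20
= 57/400 + 51/2000 = 21/125

P(there is an intruder|the alarm triggers) = (57/400) / (21/125) = 95/112

P(there is an intruder|the alarm triggers) = 95/112 ≈ 84.82%


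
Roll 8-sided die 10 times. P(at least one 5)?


P(no 5)^10 = (7/8)^10 = 282475249/1073741824
P(≥1) = 1 - 282475249/1073741824 = 791266575/1073741824

P = 791266575/1073741824 ≈ 73.69%


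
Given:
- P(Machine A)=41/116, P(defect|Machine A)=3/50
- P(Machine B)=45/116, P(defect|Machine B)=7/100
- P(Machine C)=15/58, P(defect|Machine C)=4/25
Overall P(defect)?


P(B) = Σ P(B|Aᵢ)×P(Aᵢ)
  3/50×41/116 = 123/5800
  7/100×45/116 = 63/2320
  4/25×15/58 = 6/145
Sum = 1041/11600

P(defect) = 1041/11600 ≈ 8.97%


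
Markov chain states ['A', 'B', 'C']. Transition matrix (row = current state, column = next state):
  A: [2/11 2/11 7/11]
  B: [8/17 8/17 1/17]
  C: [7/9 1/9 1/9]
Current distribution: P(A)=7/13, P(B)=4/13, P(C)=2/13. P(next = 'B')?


P(next=B) = Σᵢ P(now=i)×P(i→B)
= 7/13×2/11 + 4/13×8/17 + 2/13×1/9
= 14/143 + 32/221 + 2/117 = 5684/21879

P = 5684/21879 ≈ 0.2598


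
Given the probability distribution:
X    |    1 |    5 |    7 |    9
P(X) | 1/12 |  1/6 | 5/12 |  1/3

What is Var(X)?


E[X] = 41/6
E[X²] = 155/3
Var(X) = E[X²] - (E[X])² = 155/3 - 1681/36 = 179/36

Var(X) = 179/36 ≈ 4.9722


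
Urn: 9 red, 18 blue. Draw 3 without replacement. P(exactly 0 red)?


Hypergeometric: C(9,0)×C(18,3)/C(27,3)
= 1×816/2925 = 272/975

P(X=0) = 272/975 ≈ 27.90%


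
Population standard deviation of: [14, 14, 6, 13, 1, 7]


Mean = 55/6
  (14-55/6)²=841/36
  (14-55/6)²=841/36
  (6-55/6)²=361/36
  (13-55/6)²=529/36
  (1-55/6)²=2401/36
  (7-55/6)²=169/36
Σ(x-μ)² = 857/6
σ² = (857/6)/6 = 857/36

σ = √(857/36) ≈ 4.8791


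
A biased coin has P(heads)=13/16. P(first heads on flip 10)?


Geometric: P(X=10) = (1-p)^(k-1)×p = (3/16)^9×13/16 = 255879/1099511627776

P(X=10) = 255879/1099511627776 ≈ 0.00%


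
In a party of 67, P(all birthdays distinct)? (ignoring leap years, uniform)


P(all different) = Π(365-i)/365 for i=0..66
= (365/365)×(364/365)×...×(299/365)
= 0.001560

P ≈ 0.0016 ≈ 0.16%


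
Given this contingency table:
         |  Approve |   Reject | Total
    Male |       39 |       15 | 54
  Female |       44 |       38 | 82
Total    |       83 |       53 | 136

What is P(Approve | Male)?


P(Approve | Male) = 39/(39+15) = 39/54 = 13/18

P(Approve|Male) = 13/18 ≈ 72.22%


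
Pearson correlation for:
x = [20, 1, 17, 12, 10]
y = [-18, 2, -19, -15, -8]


n=5, Σx=60, Σy=-58, Σxy=-941, Σx²=934, Σy²=978
r = (5×(-941) - 60×(-58))/√((5×934 - 60²)(5×978 - (-58)²))
= -1225/√(1070×1526) = -1225/√1632820 ≈ -1225/1277.8185 ≈ -0.9587

r ≈ -0.9587


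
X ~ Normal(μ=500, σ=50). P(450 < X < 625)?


z₁=(450-500)/50=-1.0, z₂=(625-500)/50=2.5
P = Φ(2.5) - Φ(-1.0) = 0.993790 - 0.158655 = 0.835135 ≈ 0.8351

P(450 < X < 625) ≈ 0.8351


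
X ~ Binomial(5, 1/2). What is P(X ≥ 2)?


P(X ≥ 2) = Σ P(X=i) for i=2..5
P(X=2) = 5/16
P(X=3) = 5/16
P(X=4) = 5/32
P(X=5) = 1/32
Sum = 13/16

P(X ≥ 2) = 13/16 ≈ 81.25%


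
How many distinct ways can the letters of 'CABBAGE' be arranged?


Letters: 7, freq: {'C': 1, 'A': 2, 'B': 2, 'G': 1, 'E': 1}
7!/(1!×2!×2!×1!×1!) = 5040/4 = 1260

1260


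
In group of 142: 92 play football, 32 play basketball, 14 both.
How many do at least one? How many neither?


|A∪B| = 92+32-14 = 110
Neither = 142-110 = 32

At least one: 110; Neither: 32


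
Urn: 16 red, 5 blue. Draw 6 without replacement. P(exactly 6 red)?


Hypergeometric: C(16,6)×C(5,0)/C(21,6)
= 8008×1/54264 = 143/969

P(X=6) = 143/969 ≈ 14.76%


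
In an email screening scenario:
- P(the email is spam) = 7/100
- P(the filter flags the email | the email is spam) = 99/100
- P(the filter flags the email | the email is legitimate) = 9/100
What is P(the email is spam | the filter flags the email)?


Using Bayes' theorem:
P(A|B) = P(B|A)·P(A) / P(B)

P(the filter flags the email) = 99/100 × 7/100 + 9/100 × 93/100
= 693/10000 + 837/10000 = 153/1000

P(the email is spam|the filter flags the email) = (693/10000) / (153/1000) = 77/170

P(the email is spam|the filter flags the email) = 77/170 ≈ 45.29%


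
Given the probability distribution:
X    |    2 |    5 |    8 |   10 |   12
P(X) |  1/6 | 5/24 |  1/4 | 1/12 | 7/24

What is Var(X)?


E[X] = 185/24
E[X²] = 1733/24
Var(X) = E[X²] - (E[X])² = 1733/24 - 34225/576 = 7367/576

Var(X) = 7367/576 ≈ 12.7899


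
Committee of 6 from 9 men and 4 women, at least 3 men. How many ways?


Count by #men:
  3M,3W: C(9,3)×C(4,3)=336
  4M,2W: C(9,4)×C(4,2)=756
  5M,1W: C(9,5)×C(4,1)=504
  6M,0W: C(9,6)×C(4,0)=84
Total = 1680

1680


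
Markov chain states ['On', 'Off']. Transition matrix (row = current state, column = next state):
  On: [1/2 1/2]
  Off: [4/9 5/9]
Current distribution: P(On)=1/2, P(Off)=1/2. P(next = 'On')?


P(next=On) = Σᵢ P(now=i)×P(i→On)
= 1/2×1/2 + 1/2×4/9
= 1/4 + 2/9 = 17/36

P = 17/36 ≈ 0.4722


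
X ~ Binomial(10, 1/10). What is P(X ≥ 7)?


P(X ≥ 7) = Σ P(X=i) for i=7..10
P(X=7) = 2187/250000000
P(X=8) = 729/2000000000
P(X=9) = 9/1000000000
P(X=10) = 1/10000000000
Sum = 5701/625000000

P(X ≥ 7) = 5701/625000000 ≈ 0.00%


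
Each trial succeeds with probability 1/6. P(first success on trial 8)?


Geometric: P(X=8) = (1-p)^(k-1)×p = (5/6)^7×1/6 = 78125/1679616

P(X=8) = 78125/1679616 ≈ 4.65%


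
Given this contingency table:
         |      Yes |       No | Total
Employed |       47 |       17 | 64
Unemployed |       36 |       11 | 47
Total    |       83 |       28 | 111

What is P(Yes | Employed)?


P(Yes | Employed) = 47/(47+17) = 47/64

P(Yes|Employed) = 47/64 ≈ 73.44%


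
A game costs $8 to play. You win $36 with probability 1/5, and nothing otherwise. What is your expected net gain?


E[gain] = (36-8)×1/5 + (-8)×4/5
= 28/5 - 32/5 = -4/5

Expected net gain = $-4/5 ≈ $-0.80


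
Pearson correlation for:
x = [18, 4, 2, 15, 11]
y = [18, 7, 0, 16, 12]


n=5, Σx=50, Σy=53, Σxy=724, Σx²=690, Σy²=773
r = (5×724 - 50×53)/√((5×690 - 50²)(5×773 - 53²))
= 970/√(950×1056) = 970/√1003200 ≈ 970/1001.5987 ≈ 0.9685

r ≈ 0.9685


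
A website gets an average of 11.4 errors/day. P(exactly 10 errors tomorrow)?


Poisson(λ=11.4): P(X=10) = e^(-λ)×λ^k/k!
= e^(-11.4) × 11.4^10 / 10!
≈ 1.119548484e-05 × 37072213141.2 / 3628800 ≈ 0.114374

P(X=10) ≈ 0.114374 ≈ 11.44%


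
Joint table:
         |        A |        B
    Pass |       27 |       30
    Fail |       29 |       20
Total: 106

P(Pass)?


P(Pass) = (27+30)/106 = 57/106

P(Pass) = 57/106 ≈ 53.77%


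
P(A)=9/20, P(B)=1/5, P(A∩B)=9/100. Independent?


P(A)×P(B) = 9/100
P(A∩B) = 9/100
Equal ✓ → Independent

Yes, independent


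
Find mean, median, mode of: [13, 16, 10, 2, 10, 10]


Sorted: [2, 10, 10, 10, 13, 16]
Mean = 61/6
Median = 10
Freq: {13: 1, 16: 1, 10: 3, 2: 1}
Mode: [10]

Mean=61/6, Median=10, Mode=10


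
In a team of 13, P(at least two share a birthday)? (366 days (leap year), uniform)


P(all different) = Π(366-i)/366 for i=0..12
= 0.806071
P(match) = 1 - 0.806071 = 0.193929

P ≈ 0.1939 ≈ 19.39%


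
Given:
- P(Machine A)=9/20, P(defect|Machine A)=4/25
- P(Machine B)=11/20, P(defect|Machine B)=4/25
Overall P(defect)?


P(B) = Σ P(B|Aᵢ)×P(Aᵢ)
  4/25×9/20 = 9/125
  4/25×11/20 = 11/125
Sum = 4/25

P(defect) = 4/25 ≈ 16.00%


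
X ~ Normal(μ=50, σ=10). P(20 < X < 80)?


z₁=(20-50)/10=-3.0, z₂=(80-50)/10=3.0
P = Φ(3.0) - Φ(-3.0) = 0.998650 - 0.001350 = 0.997300 ≈ 0.9973

P(20 < X < 80) ≈ 0.9973


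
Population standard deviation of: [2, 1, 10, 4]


Mean = 17/4
  (2-17/4)²=81/16
  (1-17/4)²=169/16
  (10-17/4)²=529/16
  (4-17/4)²=1/16
Σ(x-μ)² = 195/4
σ² = (195/4)/4 = 195/16

σ = √(195/16) ≈ 3.4911


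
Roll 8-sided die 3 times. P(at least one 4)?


P(no 4)^3 = (7/8)^3 = 343/512
P(≥1) = 1 - 343/512 = 169/512

P = 169/512 ≈ 33.01%
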